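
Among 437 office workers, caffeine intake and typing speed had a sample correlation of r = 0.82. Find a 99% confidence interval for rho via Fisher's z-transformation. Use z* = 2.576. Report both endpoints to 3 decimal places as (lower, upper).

z_r = atanh(0.82) = 1.156817;  SE = 1/√(n−3) = 1/√434 = 0.048002
z-limits: 1.156817 ± 2.576·0.048002 = 1.156817 ± 0.123653 = [1.033164, 1.280470]
ρ-limits: (tanh 1.033164, tanh 1.280470) = (0.775, 0.857)

(0.775, 0.857)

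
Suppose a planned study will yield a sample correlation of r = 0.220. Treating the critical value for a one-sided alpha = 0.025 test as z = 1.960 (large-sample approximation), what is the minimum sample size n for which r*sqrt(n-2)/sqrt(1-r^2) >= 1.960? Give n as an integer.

78

Need r·√(n−2)/√(1−r²) ≥ 1.960
√(n−2) ≥ 1.960·√(1−0.048400) / 0.220 = 1.960·0.975500 / 0.220 = 8.6908
n−2 ≥ 75.5300  ⇒  n ≥ 77.5300
Smallest integer n = 78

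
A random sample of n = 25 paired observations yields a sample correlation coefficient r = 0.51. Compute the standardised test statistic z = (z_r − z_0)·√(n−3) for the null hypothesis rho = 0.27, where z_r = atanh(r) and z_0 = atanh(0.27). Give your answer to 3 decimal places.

1.341

z_r = atanh(0.51) = 0.562730,  z_0 = atanh(0.27) = 0.276864
SE = 1/√(n−3) = 1/√22 = 0.213201
z = (z_r − z_0)/SE = (0.562730 − 0.276864) / 0.213201 = 0.285866 / 0.213201 = 1.341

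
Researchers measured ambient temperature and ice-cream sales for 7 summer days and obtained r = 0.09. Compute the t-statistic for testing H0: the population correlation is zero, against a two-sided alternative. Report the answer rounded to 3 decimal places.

0.202

1 − r² = 1 − 0.0081 = 0.9919;  √(1−r²) = 0.995942
√(n−2) = √5 = 2.236068
t = r·√(n−2)/√(1−r²) = 0.09 · 2.236068 / 0.995942 = 0.202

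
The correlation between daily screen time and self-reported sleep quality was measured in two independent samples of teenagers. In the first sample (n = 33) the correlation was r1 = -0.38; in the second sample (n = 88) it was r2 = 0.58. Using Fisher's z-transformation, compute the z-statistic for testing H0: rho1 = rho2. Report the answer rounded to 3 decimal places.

Fisher z-transforms: z1 = atanh(-0.38) = -0.400060, z2 = atanh(0.58) = 0.662463; difference d = -1.062523
Var(d) = 1/30 + 1/85 = 0.0333333 + 0.0117647 = 0.0450980
z = d/√Var(d) = -1.062523 / √0.0450980 = -1.062523 / 0.212363 = -5.003

-5.003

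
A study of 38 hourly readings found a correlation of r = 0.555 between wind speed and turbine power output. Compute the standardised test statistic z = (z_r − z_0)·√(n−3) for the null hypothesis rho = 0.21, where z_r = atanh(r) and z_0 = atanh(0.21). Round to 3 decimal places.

2.440

Fisher z: atanh(0.555) = 0.625578, atanh(0.21) = 0.213171
z = (z_r − z_0)·√(n−3) = (0.625578 − 0.213171)·√35 = 0.412407 · 5.916080 = 2.440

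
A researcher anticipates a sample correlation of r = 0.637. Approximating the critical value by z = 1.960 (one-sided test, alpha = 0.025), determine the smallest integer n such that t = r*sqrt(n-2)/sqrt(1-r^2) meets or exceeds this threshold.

r√(n−2)/√(1−r²) ≥ 1.960  ⇔  n−2 ≥ (1.960)²·(1−r²)/r²
(1−r²)/r² = (1−0.405769)/0.405769 = 1.4645
n ≥ 2 + 3.8416·1.4645 = 2 + 5.6260 = 7.6260
⌈7.6260⌉ = 8

8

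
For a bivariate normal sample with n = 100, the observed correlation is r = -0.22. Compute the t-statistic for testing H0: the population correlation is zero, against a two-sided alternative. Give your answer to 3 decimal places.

1 − r² = 1 − 0.0484 = 0.9516;  √(1−r²) = 0.975500
√(n−2) = √98 = 9.899495
t = r·√(n−2)/√(1−r²) = -0.22 · 9.899495 / 0.975500 = -2.233

-2.233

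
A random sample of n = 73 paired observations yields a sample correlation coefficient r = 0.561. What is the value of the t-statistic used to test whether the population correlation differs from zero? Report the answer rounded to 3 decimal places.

1 − r² = 1 − 0.314721 = 0.685279;  √(1−r²) = 0.827816
√(n−2) = √71 = 8.426150
t = r·√(n−2)/√(1−r²) = 0.561 · 8.426150 / 0.827816 = 5.710

5.710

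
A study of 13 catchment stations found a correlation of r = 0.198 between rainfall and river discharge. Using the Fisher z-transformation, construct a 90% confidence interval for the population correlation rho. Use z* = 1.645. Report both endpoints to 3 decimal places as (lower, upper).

(-0.309, 0.617)

z_r = atanh(0.198) = 0.200650;  SE = 1/√(n−3) = 1/√10 = 0.316228
z-limits: 0.200650 ± 1.645·0.316228 = 0.200650 ± 0.520195 = [-0.319545, 0.720845]
ρ-limits: (tanh -0.319545, tanh 0.720845) = (-0.309, 0.617)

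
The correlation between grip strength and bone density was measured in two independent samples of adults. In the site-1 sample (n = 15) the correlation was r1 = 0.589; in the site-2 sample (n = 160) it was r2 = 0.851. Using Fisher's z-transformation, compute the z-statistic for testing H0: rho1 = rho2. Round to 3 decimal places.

-1.949

z1 = atanh(0.589) = 0.676133,  z2 = atanh(0.851) = 1.259768
SE = √(1/(n1−3) + 1/(n2−3)) = √(1/12 + 1/157) = √(0.0833333 + 0.0063694) = √0.0897027 = 0.299504
z = (z1 − z2)/SE = (0.676133 − 1.259768) / 0.299504 = -0.583635 / 0.299504 = -1.949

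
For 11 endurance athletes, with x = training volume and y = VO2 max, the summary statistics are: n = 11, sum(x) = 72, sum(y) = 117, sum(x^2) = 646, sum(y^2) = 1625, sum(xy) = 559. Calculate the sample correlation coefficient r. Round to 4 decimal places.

S_xy = nΣxy − ΣxΣy = 11·559 − 72·117 = 6149 − 8424 = -2275
S_xx = nΣx² − (Σx)² = 11·646 − 72² = 7106 − 5184 = 1922
S_yy = nΣy² − (Σy)² = 11·1625 − 117² = 17875 − 13689 = 4186
r = S_xy / √(S_xx·S_yy) = -2275 / √(1922·4186) = -2275 / √8045492 = -2275 / 2836.4576 = -0.8021

-0.8021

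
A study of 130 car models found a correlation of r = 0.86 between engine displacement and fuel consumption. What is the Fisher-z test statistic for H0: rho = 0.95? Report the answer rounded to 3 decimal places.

-6.068

Fisher z: atanh(0.86) = 1.293345, atanh(0.95) = 1.831781
z = (z_r − z_0)·√(n−3) = (1.293345 − 1.831781)·√127 = -0.538436 · 11.269428 = -6.068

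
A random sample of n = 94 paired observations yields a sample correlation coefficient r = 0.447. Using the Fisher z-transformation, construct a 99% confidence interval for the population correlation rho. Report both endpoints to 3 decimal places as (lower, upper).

(0.208, 0.636)

Fisher z: z_r = atanh(r) = ½·ln((1+0.447)/(1−0.447)) = 0.480945
SE(z) = 1/√(n−3) = 1/√91 = 0.104828
99% ⇒ z* = 2.576; margin = 2.576·0.104828 = 0.270037
CI on z-scale: (0.210908, 0.750982)
Back-transform: tanh(0.210908) = 0.207835, tanh(0.750982) = 0.635734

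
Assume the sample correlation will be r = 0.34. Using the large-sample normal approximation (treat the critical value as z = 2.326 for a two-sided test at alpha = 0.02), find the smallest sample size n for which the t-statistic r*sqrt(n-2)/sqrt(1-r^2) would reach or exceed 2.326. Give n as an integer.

44

r√(n−2)/√(1−r²) ≥ 2.326  ⇔  n−2 ≥ (2.326)²·(1−r²)/r²
(1−r²)/r² = (1−0.1156)/0.1156 = 7.6505
n ≥ 2 + 5.410276·7.6505 = 2 + 41.3913 = 43.3913
⌈43.3913⌉ = 44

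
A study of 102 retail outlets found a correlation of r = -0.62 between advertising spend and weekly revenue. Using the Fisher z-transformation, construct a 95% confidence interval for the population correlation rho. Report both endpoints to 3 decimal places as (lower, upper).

Fisher z: z_r = atanh(r) = ½·ln((1+(-0.62))/(1−(-0.62))) = -0.725005
SE(z) = 1/√(n−3) = 1/√99 = 0.100504
95% ⇒ z* = 1.960; margin = 1.960·0.100504 = 0.196988
CI on z-scale: (-0.921993, -0.528017)
Back-transform: tanh(-0.921993) = -0.726839, tanh(-0.528017) = -0.483864

(-0.727, -0.484)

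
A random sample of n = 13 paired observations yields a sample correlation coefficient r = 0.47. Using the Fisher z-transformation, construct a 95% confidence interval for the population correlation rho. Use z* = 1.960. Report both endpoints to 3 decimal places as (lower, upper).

(-0.109, 0.811)

Fisher z: z_r = atanh(r) = ½·ln((1+0.47)/(1−0.47)) = 0.510070
SE(z) = 1/√(n−3) = 1/√10 = 0.316228
95% ⇒ z* = 1.960; margin = 1.960·0.316228 = 0.619807
CI on z-scale: (-0.109737, 1.129877)
Back-transform: tanh(-0.109737) = -0.109299, tanh(1.129877) = 0.810977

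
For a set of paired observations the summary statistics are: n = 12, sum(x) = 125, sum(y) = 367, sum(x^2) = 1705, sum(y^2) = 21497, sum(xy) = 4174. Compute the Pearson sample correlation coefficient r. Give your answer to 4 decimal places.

0.1726

S_xy = nΣxy − ΣxΣy = 12·4174 − 125·367 = 50088 − 45875 = 4213
S_xx = nΣx² − (Σx)² = 12·1705 − 125² = 20460 − 15625 = 4835
S_yy = nΣy² − (Σy)² = 12·21497 − 367² = 257964 − 134689 = 123275
r = S_xy / √(S_xx·S_yy) = 4213 / √(4835·123275) = 4213 / √596034625 = 4213 / 24413.8204 = 0.1726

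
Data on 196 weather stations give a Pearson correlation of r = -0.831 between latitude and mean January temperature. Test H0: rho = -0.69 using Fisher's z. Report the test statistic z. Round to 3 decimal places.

z_r = atanh(-0.831) = -1.191359,  z_0 = atanh(-0.69) = -0.847956
SE = 1/√(n−3) = 1/√193 = 0.071982
z = (z_r − z_0)/SE = (-1.191359 − (-0.847956)) / 0.071982 = -0.343403 / 0.071982 = -4.771

-4.771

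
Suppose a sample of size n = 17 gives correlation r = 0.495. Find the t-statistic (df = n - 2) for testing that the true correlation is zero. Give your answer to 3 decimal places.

2.206

1 − r² = 1 − 0.245025 = 0.754975;  √(1−r²) = 0.868893
√(n−2) = √15 = 3.872983
t = r·√(n−2)/√(1−r²) = 0.495 · 3.872983 / 0.868893 = 2.206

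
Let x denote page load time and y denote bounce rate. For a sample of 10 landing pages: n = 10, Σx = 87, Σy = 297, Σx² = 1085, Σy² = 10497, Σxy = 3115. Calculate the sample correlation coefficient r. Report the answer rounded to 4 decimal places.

0.7162

Numerator: nΣxy − (Σx)(Σy) = 10·3115 − (87)(297) = 5311
Denominator: √[(nΣx²−(Σx)²)(nΣy²−(Σy)²)]
  nΣx²−(Σx)² = 10·1085 − 7569 = 3281;  nΣy²−(Σy)² = 10·10497 − 88209 = 16761
  √(3281·16761) = √54992841 = 7415.7158
r = 5311 / 7415.7158 = 0.7162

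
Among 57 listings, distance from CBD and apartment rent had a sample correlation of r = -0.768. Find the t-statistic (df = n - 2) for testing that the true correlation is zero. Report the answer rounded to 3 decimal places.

-8.893

1 − r² = 1 − 0.589824 = 0.410176;  √(1−r²) = 0.640450
√(n−2) = √55 = 7.416198
t = r·√(n−2)/√(1−r²) = -0.768 · 7.416198 / 0.640450 = -8.893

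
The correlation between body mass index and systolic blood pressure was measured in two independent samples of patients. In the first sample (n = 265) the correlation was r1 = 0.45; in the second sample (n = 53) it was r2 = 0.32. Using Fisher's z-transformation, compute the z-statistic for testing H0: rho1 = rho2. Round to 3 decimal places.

0.992

Fisher z-transforms: z1 = atanh(0.45) = 0.484700, z2 = atanh(0.32) = 0.331647; difference d = 0.153053
Var(d) = 1/262 + 1/50 = 0.0038168 + 0.0200000 = 0.0238168
z = d/√Var(d) = 0.153053 / √0.0238168 = 0.153053 / 0.154327 = 0.992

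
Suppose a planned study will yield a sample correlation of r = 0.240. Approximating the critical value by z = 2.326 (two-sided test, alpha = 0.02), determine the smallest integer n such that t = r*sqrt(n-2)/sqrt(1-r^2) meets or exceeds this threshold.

91

r√(n−2)/√(1−r²) ≥ 2.326  ⇔  n−2 ≥ (2.326)²·(1−r²)/r²
(1−r²)/r² = (1−0.057600)/0.057600 = 16.3611
n ≥ 2 + 5.410276·16.3611 = 2 + 88.5181 = 90.5181
⌈90.5181⌉ = 91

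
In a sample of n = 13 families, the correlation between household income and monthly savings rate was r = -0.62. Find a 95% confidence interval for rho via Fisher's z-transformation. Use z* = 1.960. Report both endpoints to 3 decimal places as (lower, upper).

z_r = atanh(-0.62) = -0.725005;  SE = 1/√(n−3) = 1/√10 = 0.316228
z-limits: -0.725005 ± 1.960·0.316228 = -0.725005 ± 0.619807 = [-1.344812, -0.105198]
ρ-limits: (tanh -1.344812, tanh -0.105198) = (-0.873, -0.105)

(-0.873, -0.105)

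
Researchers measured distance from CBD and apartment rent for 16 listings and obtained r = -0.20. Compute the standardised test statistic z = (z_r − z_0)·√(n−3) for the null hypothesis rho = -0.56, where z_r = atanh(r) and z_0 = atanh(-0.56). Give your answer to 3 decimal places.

z_r = atanh(-0.20) = -0.202733,  z_0 = atanh(-0.56) = -0.632833
SE = 1/√(n−3) = 1/√13 = 0.277350
z = (z_r − z_0)/SE = (-0.202733 − (-0.632833)) / 0.277350 = 0.430100 / 0.277350 = 1.551

1.551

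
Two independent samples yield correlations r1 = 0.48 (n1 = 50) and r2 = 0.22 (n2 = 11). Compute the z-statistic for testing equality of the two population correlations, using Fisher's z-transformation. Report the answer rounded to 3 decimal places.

0.783

Fisher z-transforms: z1 = atanh(0.48) = 0.522984, z2 = atanh(0.22) = 0.223656; difference d = 0.299328
Var(d) = 1/47 + 1/8 = 0.0212766 + 0.1250000 = 0.1462766
z = d/√Var(d) = 0.299328 / √0.1462766 = 0.299328 / 0.382461 = 0.783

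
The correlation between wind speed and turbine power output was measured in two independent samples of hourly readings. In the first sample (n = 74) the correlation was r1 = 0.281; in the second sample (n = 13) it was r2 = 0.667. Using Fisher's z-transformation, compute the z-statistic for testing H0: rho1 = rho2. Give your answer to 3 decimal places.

-1.529

z1 = atanh(0.281) = 0.288767,  z2 = atanh(0.667) = 0.805319
SE = √(1/(n1−3) + 1/(n2−3)) = √(1/71 + 1/10) = √(0.0140845 + 0.1000000) = √0.1140845 = 0.337764
z = (z1 − z2)/SE = (0.288767 − 0.805319) / 0.337764 = -0.516552 / 0.337764 = -1.529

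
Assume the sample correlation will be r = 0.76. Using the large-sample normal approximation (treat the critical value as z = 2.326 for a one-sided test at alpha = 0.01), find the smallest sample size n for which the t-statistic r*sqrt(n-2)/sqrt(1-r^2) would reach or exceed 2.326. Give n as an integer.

r√(n−2)/√(1−r²) ≥ 2.326  ⇔  n−2 ≥ (2.326)²·(1−r²)/r²
(1−r²)/r² = (1−0.5776)/0.5776 = 0.7313
n ≥ 2 + 5.410276·0.7313 = 2 + 3.9565 = 5.9565
⌈5.9565⌉ = 6

6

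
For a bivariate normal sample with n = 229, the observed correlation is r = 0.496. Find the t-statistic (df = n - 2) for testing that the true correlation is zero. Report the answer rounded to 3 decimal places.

1 − r² = 1 − 0.246016 = 0.753984;  √(1−r²) = 0.868323
√(n−2) = √227 = 15.066519
t = r·√(n−2)/√(1−r²) = 0.496 · 15.066519 / 0.868323 = 8.606

8.606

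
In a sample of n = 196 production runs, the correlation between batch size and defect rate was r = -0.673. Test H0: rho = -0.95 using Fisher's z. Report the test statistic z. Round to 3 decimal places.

Fisher z: atanh(-0.673) = -0.816207, atanh(-0.95) = -1.831781
z = (z_r − z_0)·√(n−3) = (-0.816207 − (-1.831781))·√193 = 1.015574 · 13.892444 = 14.109

14.109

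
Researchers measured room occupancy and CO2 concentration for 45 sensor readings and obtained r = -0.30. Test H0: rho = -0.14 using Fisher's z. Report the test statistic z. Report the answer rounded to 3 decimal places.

-1.093

Fisher z: atanh(-0.30) = -0.309520, atanh(-0.14) = -0.140926
z = (z_r − z_0)·√(n−3) = (-0.309520 − (-0.140926))·√42 = -0.168594 · 6.480741 = -1.093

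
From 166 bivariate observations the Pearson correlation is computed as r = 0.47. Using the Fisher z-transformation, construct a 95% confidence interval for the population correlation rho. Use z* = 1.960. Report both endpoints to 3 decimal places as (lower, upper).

(0.342, 0.581)

Fisher z: z_r = atanh(r) = ½·ln((1+0.47)/(1−0.47)) = 0.510070
SE(z) = 1/√(n−3) = 1/√163 = 0.078326
95% ⇒ z* = 1.960; margin = 1.960·0.078326 = 0.153519
CI on z-scale: (0.356551, 0.663589)
Back-transform: tanh(0.356551) = 0.342172, tanh(0.663589) = 0.580747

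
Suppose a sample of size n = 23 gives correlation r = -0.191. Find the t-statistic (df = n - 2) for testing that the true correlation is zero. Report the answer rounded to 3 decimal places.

-0.892

1 − r² = 1 − 0.036481 = 0.963519;  √(1−r²) = 0.981590
√(n−2) = √21 = 4.582576
t = r·√(n−2)/√(1−r²) = -0.191 · 4.582576 / 0.981590 = -0.892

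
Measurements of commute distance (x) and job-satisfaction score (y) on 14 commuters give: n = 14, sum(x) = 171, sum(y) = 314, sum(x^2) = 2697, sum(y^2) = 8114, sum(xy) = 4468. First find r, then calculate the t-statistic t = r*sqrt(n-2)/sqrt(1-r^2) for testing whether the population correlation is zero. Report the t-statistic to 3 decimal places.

Numerator: nΣxy − (Σx)(Σy) = 14·4468 − (171)(314) = 8858
Denominator: √[(nΣx²−(Σx)²)(nΣy²−(Σy)²)]
  nΣx²−(Σx)² = 14·2697 − 29241 = 8517;  nΣy²−(Σy)² = 14·8114 − 98596 = 15000
  √(8517·15000) = √127755000 = 11302.8757
r = 8858 / 11302.8757 = 0.7837
t = r·√(n−2)/√(1−r²) = 0.7837·√12 / √(1−0.614186) = 2.714816 / 0.621139 = 4.371

4.371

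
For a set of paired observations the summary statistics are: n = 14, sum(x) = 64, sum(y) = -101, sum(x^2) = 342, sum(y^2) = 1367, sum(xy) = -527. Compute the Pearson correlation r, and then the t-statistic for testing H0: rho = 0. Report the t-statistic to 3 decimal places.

Numerator: nΣxy − (Σx)(Σy) = 14·(-527) − (64)(-101) = -914
Denominator: √[(nΣx²−(Σx)²)(nΣy²−(Σy)²)]
  nΣx²−(Σx)² = 14·342 − 4096 = 692;  nΣy²−(Σy)² = 14·1367 − 10201 = 8937
  √(692·8937) = √6184404 = 2486.8462
r = -914 / 2486.8462 = -0.3675
t = r·√(n−2)/√(1−r²) = -0.3675·√12 / √(1−0.135056) = -1.273057 / 0.930024 = -1.369

-1.369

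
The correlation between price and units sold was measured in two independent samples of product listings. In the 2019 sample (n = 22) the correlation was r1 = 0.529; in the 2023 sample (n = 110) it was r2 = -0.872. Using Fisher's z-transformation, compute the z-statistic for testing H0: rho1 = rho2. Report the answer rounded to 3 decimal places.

z1 = atanh(0.529) = 0.588756,  z2 = atanh(-0.872) = -1.341366
SE = √(1/(n1−3) + 1/(n2−3)) = √(1/19 + 1/107) = √(0.0526316 + 0.0093458) = √0.0619774 = 0.248953
z = (z1 − z2)/SE = (0.588756 − (-1.341366)) / 0.248953 = 1.930122 / 0.248953 = 7.753

7.753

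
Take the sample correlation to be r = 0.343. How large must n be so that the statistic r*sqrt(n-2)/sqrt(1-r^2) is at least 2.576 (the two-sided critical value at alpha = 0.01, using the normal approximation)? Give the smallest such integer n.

Need r·√(n−2)/√(1−r²) ≥ 2.576
√(n−2) ≥ 2.576·√(1−0.117649) / 0.343 = 2.576·0.939335 / 0.343 = 7.0546
n−2 ≥ 49.7674  ⇒  n ≥ 51.7674
Smallest integer n = 52

52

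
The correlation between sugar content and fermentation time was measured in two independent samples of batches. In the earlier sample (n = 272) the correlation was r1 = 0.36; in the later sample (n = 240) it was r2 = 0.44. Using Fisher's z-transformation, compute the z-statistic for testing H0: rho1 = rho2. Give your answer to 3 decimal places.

-1.070

z1 = atanh(0.36) = 0.376886,  z2 = atanh(0.44) = 0.472231
SE = √(1/(n1−3) + 1/(n2−3)) = √(1/269 + 1/237) = √(0.0037175 + 0.0042194) = √0.0079369 = 0.089089
z = (z1 − z2)/SE = (0.376886 − 0.472231) / 0.089089 = -0.095345 / 0.089089 = -1.070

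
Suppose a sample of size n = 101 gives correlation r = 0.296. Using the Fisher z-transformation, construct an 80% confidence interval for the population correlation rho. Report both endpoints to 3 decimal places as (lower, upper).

Fisher z: z_r = atanh(r) = ½·ln((1+0.296)/(1−0.296)) = 0.305130
SE(z) = 1/√(n−3) = 1/√98 = 0.101015
80% ⇒ z* = 1.282; margin = 1.282·0.101015 = 0.129501
CI on z-scale: (0.175629, 0.434631)
Back-transform: tanh(0.175629) = 0.173845, tanh(0.434631) = 0.409184

(0.174, 0.409)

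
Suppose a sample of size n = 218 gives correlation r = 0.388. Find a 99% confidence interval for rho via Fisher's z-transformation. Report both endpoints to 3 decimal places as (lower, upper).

(0.230, 0.526)

Fisher z: z_r = atanh(r) = ½·ln((1+0.388)/(1−0.388)) = 0.409443
SE(z) = 1/√(n−3) = 1/√215 = 0.068199
99% ⇒ z* = 2.576; margin = 2.576·0.068199 = 0.175681
CI on z-scale: (0.233762, 0.585124)
Back-transform: tanh(0.233762) = 0.229595, tanh(0.585124) = 0.526380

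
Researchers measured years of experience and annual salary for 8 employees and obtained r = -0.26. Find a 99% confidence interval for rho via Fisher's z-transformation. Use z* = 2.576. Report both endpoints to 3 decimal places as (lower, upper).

z_r = atanh(-0.26) = -0.266108;  SE = 1/√(n−3) = 1/√5 = 0.447214
z-limits: -0.266108 ± 2.576·0.447214 = -0.266108 ± 1.152023 = [-1.418131, 0.885915]
ρ-limits: (tanh -1.418131, tanh 0.885915) = (-0.889, 0.709)

(-0.889, 0.709)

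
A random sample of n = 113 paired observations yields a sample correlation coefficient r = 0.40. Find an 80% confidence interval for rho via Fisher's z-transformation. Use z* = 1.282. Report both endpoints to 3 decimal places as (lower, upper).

Fisher z: z_r = atanh(r) = ½·ln((1+0.40)/(1−0.40)) = 0.423649
SE(z) = 1/√(n−3) = 1/√110 = 0.095346
80% ⇒ z* = 1.282; margin = 1.282·0.095346 = 0.122234
CI on z-scale: (0.301415, 0.545883)
Back-transform: tanh(0.301415) = 0.292607, tanh(0.545883) = 0.497428

(0.293, 0.497)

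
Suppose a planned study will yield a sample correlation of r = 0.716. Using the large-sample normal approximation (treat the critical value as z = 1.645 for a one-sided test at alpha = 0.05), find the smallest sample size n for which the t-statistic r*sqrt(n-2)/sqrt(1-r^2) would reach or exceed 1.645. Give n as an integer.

r√(n−2)/√(1−r²) ≥ 1.645  ⇔  n−2 ≥ (1.645)²·(1−r²)/r²
(1−r²)/r² = (1−0.512656)/0.512656 = 0.9506
n ≥ 2 + 2.706025·0.9506 = 2 + 2.5723 = 4.5723
⌈4.5723⌉ = 5

5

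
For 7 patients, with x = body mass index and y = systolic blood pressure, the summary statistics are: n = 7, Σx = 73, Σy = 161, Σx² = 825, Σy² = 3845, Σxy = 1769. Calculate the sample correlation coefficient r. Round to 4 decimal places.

0.9462

S_xy = nΣxy − ΣxΣy = 7·1769 − 73·161 = 12383 − 11753 = 630
S_xx = nΣx² − (Σx)² = 7·825 − 73² = 5775 − 5329 = 446
S_yy = nΣy² − (Σy)² = 7·3845 − 161² = 26915 − 25921 = 994
r = S_xy / √(S_xx·S_yy) = 630 / √(446·994) = 630 / √443324 = 630 / 665.8258 = 0.9462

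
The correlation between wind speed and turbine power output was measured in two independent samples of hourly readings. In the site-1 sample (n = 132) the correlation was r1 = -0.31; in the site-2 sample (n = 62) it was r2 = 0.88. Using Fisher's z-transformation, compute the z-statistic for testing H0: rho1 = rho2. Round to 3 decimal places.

z1 = atanh(-0.31) = -0.320545,  z2 = atanh(0.88) = 1.375768
SE = √(1/(n1−3) + 1/(n2−3)) = √(1/129 + 1/59) = √(0.0077519 + 0.0169492) = √0.0247011 = 0.157166
z = (z1 − z2)/SE = (-0.320545 − 1.375768) / 0.157166 = -1.696313 / 0.157166 = -10.793

-10.793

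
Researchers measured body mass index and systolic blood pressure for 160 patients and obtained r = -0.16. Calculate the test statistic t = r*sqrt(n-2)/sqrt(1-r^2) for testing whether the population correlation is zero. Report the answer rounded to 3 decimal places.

t = r·√(n−2) / √(1−r²) with r = -0.16, n = 160
  = -0.16·√158 / √(1 − 0.0256)
  = -0.16·12.569805 / 0.987117
  = -2.011169 / 0.987117 = -2.037

-2.037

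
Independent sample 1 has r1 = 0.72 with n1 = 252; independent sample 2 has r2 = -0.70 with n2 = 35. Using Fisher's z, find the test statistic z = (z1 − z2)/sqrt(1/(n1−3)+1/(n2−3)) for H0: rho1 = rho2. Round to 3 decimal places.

9.452

Fisher z-transforms: z1 = atanh(0.72) = 0.907645, z2 = atanh(-0.70) = -0.867301; difference d = 1.774946
Var(d) = 1/249 + 1/32 = 0.0040161 + 0.0312500 = 0.0352661
z = d/√Var(d) = 1.774946 / √0.0352661 = 1.774946 / 0.187793 = 9.452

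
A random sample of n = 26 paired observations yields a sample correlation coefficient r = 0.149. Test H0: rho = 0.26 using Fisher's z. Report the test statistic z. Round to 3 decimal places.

z_r = atanh(0.149) = 0.150118,  z_0 = atanh(0.26) = 0.266108
SE = 1/√(n−3) = 1/√23 = 0.208514
z = (z_r − z_0)/SE = (0.150118 − 0.266108) / 0.208514 = -0.115990 / 0.208514 = -0.556

-0.556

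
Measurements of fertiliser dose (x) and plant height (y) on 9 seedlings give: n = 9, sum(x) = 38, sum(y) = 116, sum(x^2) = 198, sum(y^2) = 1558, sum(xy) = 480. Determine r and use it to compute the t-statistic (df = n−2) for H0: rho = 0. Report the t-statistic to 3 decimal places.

S_xy = nΣxy − ΣxΣy = 9·480 − 38·116 = 4320 − 4408 = -88
S_xx = nΣx² − (Σx)² = 9·198 − 38² = 1782 − 1444 = 338
S_yy = nΣy² − (Σy)² = 9·1558 − 116² = 14022 − 13456 = 566
r = S_xy / √(S_xx·S_yy) = -88 / √(338·566) = -88 / √191308 = -88 / 437.3877 = -0.2012
t = r·√(n−2)/√(1−r²) = -0.2012·√7 / √(1−0.040481) = -0.532325 / 0.979550 = -0.543

-0.543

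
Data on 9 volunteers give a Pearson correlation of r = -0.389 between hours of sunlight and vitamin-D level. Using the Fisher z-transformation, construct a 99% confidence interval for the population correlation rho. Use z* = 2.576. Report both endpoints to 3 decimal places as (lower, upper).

(-0.898, 0.566)

Fisher z: z_r = atanh(r) = ½·ln((1+(-0.389))/(1−(-0.389))) = -0.410621
SE(z) = 1/√(n−3) = 1/√6 = 0.408248
99% ⇒ z* = 2.576; margin = 2.576·0.408248 = 1.051647
CI on z-scale: (-1.462268, 0.641026)
Back-transform: tanh(-1.462268) = -0.898092, tanh(0.641026) = 0.565598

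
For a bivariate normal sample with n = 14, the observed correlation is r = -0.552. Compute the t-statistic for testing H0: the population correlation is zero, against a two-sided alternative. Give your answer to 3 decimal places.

-2.293

1 − r² = 1 − 0.304704 = 0.695296;  √(1−r²) = 0.833844
√(n−2) = √12 = 3.464102
t = r·√(n−2)/√(1−r²) = -0.552 · 3.464102 / 0.833844 = -2.293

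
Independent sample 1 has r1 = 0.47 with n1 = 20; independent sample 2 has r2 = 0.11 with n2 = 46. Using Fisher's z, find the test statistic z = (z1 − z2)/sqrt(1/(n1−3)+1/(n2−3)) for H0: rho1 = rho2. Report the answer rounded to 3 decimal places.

z1 = atanh(0.47) = 0.510070,  z2 = atanh(0.11) = 0.110447
SE = √(1/(n1−3) + 1/(n2−3)) = √(1/17 + 1/43) = √(0.0588235 + 0.0232558) = √0.0820793 = 0.286495
z = (z1 − z2)/SE = (0.510070 − 0.110447) / 0.286495 = 0.399623 / 0.286495 = 1.395

1.395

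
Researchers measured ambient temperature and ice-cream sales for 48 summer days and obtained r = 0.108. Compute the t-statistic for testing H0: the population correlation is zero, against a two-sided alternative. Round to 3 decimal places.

t = r·√(n−2) / √(1−r²) with r = 0.108, n = 48
  = 0.108·√46 / √(1 − 0.011664)
  = 0.108·6.782330 / 0.994151
  = 0.732492 / 0.994151 = 0.737

0.737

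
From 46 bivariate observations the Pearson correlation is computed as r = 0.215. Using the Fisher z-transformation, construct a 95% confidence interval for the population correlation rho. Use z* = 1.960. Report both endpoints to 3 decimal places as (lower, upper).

(-0.080, 0.476)

z_r = atanh(0.215) = 0.218408;  SE = 1/√(n−3) = 1/√43 = 0.152499
z-limits: 0.218408 ± 1.960·0.152499 = 0.218408 ± 0.298898 = [-0.080490, 0.517306]
ρ-limits: (tanh -0.080490, tanh 0.517306) = (-0.080, 0.476)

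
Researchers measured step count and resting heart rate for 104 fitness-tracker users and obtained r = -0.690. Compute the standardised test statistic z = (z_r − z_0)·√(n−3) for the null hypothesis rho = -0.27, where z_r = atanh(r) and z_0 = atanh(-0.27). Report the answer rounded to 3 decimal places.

z_r = atanh(-0.690) = -0.847956,  z_0 = atanh(-0.27) = -0.276864
SE = 1/√(n−3) = 1/√101 = 0.099504
z = (z_r − z_0)/SE = (-0.847956 − (-0.276864)) / 0.099504 = -0.571092 / 0.099504 = -5.739

-5.739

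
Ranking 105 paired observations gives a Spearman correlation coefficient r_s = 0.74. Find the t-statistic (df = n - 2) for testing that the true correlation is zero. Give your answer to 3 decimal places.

t = r_s·√(n−2) / √(1−r_s²) with r_s = 0.74, n = 105
  = 0.74·√103 / √(1 − 0.5476)
  = 0.74·10.148892 / 0.672607
  = 7.510180 / 0.672607 = 11.166

11.166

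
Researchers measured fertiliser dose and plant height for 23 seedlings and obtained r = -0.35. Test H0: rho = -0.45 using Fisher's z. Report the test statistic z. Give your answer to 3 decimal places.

0.533

z_r = atanh(-0.35) = -0.365444,  z_0 = atanh(-0.45) = -0.484700
SE = 1/√(n−3) = 1/√20 = 0.223607
z = (z_r − z_0)/SE = (-0.365444 − (-0.484700)) / 0.223607 = 0.119256 / 0.223607 = 0.533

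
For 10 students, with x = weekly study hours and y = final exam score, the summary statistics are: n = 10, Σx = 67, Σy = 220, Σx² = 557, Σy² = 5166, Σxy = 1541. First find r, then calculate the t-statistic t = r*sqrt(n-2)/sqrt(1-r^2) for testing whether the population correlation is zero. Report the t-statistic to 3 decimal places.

Numerator: nΣxy − (Σx)(Σy) = 10·1541 − (67)(220) = 670
Denominator: √[(nΣx²−(Σx)²)(nΣy²−(Σy)²)]
  nΣx²−(Σx)² = 10·557 − 4489 = 1081;  nΣy²−(Σy)² = 10·5166 − 48400 = 3260
  √(1081·3260) = √3524060 = 1877.2480
r = 670 / 1877.2480 = 0.3569
t = r·√(n−2)/√(1−r²) = 0.3569·√8 / √(1−0.127378) = 1.009466 / 0.934142 = 1.081

1.081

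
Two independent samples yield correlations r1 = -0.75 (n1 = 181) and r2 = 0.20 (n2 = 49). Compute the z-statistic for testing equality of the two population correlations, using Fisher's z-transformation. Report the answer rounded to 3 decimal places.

-7.108

z1 = atanh(-0.75) = -0.972955,  z2 = atanh(0.20) = 0.202733
SE = √(1/(n1−3) + 1/(n2−3)) = √(1/178 + 1/46) = √(0.0056180 + 0.0217391) = √0.0273571 = 0.165400
z = (z1 − z2)/SE = (-0.972955 − 0.202733) / 0.165400 = -1.175688 / 0.165400 = -7.108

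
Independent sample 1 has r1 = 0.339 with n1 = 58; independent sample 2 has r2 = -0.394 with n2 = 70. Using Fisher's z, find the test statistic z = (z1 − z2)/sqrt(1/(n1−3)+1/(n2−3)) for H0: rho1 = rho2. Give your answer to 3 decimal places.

Fisher z-transforms: z1 = atanh(0.339) = 0.352962, z2 = atanh(-0.394) = -0.416526; difference d = 0.769488
Var(d) = 1/55 + 1/67 = 0.0181818 + 0.0149254 = 0.0331072
z = d/√Var(d) = 0.769488 / √0.0331072 = 0.769488 / 0.181954 = 4.229

4.229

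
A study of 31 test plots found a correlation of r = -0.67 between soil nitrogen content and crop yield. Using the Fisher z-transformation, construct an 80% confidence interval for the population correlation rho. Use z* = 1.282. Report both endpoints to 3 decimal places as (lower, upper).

(-0.783, -0.514)

z_r = atanh(-0.67) = -0.810743;  SE = 1/√(n−3) = 1/√28 = 0.188982
z-limits: -0.810743 ± 1.282·0.188982 = -0.810743 ± 0.242275 = [-1.053018, -0.568468]
ρ-limits: (tanh -1.053018, tanh -0.568468) = (-0.783, -0.514)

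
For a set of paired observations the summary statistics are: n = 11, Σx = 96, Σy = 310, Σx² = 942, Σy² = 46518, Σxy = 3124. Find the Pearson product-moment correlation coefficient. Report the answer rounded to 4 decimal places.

0.2110

S_xy = nΣxy − ΣxΣy = 11·3124 − 96·310 = 34364 − 29760 = 4604
S_xx = nΣx² − (Σx)² = 11·942 − 96² = 10362 − 9216 = 1146
S_yy = nΣy² − (Σy)² = 11·46518 − 310² = 511698 − 96100 = 415598
r = S_xy / √(S_xx·S_yy) = 4604 / √(1146·415598) = 4604 / √476275308 = 4604 / 21823.7327 = 0.2110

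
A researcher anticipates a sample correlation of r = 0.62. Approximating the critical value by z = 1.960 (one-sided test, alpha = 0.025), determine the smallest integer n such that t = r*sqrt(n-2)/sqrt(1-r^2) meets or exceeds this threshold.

r√(n−2)/√(1−r²) ≥ 1.960  ⇔  n−2 ≥ (1.960)²·(1−r²)/r²
(1−r²)/r² = (1−0.3844)/0.3844 = 1.6015
n ≥ 2 + 3.8416·1.6015 = 2 + 6.1523 = 8.1523
⌈8.1523⌉ = 9

9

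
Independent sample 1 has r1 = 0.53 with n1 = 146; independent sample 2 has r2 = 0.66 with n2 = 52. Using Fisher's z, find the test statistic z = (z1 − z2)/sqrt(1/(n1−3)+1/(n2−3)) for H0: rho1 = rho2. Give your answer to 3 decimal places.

-1.224

z1 = atanh(0.53) = 0.590145,  z2 = atanh(0.66) = 0.792814
SE = √(1/(n1−3) + 1/(n2−3)) = √(1/143 + 1/49) = √(0.0069930 + 0.0204082) = √0.0274012 = 0.165533
z = (z1 − z2)/SE = (0.590145 − 0.792814) / 0.165533 = -0.202669 / 0.165533 = -1.224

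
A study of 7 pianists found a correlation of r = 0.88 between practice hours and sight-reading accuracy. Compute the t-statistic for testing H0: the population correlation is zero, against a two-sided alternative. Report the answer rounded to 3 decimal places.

4.143

1 − r² = 1 − 0.7744 = 0.2256;  √(1−r²) = 0.474974
√(n−2) = √5 = 2.236068
t = r·√(n−2)/√(1−r²) = 0.88 · 2.236068 / 0.474974 = 4.143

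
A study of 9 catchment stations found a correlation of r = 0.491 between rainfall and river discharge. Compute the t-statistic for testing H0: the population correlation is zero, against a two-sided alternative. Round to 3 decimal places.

1 − r² = 1 − 0.241081 = 0.758919;  √(1−r²) = 0.871160
√(n−2) = √7 = 2.645751
t = r·√(n−2)/√(1−r²) = 0.491 · 2.645751 / 0.871160 = 1.491

1.491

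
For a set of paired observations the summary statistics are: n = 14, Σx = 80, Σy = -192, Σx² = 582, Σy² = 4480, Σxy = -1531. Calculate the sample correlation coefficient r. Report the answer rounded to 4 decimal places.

-0.9035

S_xy = nΣxy − ΣxΣy = 14·(-1531) − 80·(-192) = -21434 − (-15360) = -6074
S_xx = nΣx² − (Σx)² = 14·582 − 80² = 8148 − 6400 = 1748
S_yy = nΣy² − (Σy)² = 14·4480 − (-192)² = 62720 − 36864 = 25856
r = S_xy / √(S_xx·S_yy) = -6074 / √(1748·25856) = -6074 / √45196288 = -6074 / 6722.8185 = -0.9035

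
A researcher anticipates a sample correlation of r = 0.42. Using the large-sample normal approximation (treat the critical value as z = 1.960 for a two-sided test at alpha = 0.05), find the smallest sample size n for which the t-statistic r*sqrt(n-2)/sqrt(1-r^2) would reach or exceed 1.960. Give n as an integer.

r√(n−2)/√(1−r²) ≥ 1.960  ⇔  n−2 ≥ (1.960)²·(1−r²)/r²
(1−r²)/r² = (1−0.1764)/0.1764 = 4.6689
n ≥ 2 + 3.8416·4.6689 = 2 + 17.9360 = 19.9360
⌈19.9360⌉ = 20

20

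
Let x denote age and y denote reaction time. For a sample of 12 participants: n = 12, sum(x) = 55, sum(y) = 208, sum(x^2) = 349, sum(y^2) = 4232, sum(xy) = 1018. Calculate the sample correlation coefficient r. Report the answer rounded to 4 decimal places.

0.2624

Numerator: nΣxy − (Σx)(Σy) = 12·1018 − (55)(208) = 776
Denominator: √[(nΣx²−(Σx)²)(nΣy²−(Σy)²)]
  nΣx²−(Σx)² = 12·349 − 3025 = 1163;  nΣy²−(Σy)² = 12·4232 − 43264 = 7520
  √(1163·7520) = √8745760 = 2957.3231
r = 776 / 2957.3231 = 0.2624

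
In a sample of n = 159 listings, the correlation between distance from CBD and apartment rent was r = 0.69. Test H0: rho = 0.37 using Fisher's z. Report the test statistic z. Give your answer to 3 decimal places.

Fisher z: atanh(0.69) = 0.847956, atanh(0.37) = 0.388423
z = (z_r − z_0)·√(n−3) = (0.847956 − 0.388423)·√156 = 0.459533 · 12.489996 = 5.740

5.740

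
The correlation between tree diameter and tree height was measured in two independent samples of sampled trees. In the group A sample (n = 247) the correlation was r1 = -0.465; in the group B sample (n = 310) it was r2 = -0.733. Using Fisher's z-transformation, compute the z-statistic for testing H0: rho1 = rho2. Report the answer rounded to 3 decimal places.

z1 = atanh(-0.465) = -0.503672,  z2 = atanh(-0.733) = -0.935180
SE = √(1/(n1−3) + 1/(n2−3)) = √(1/244 + 1/307) = √(0.0040984 + 0.0032573) = √0.0073557 = 0.085765
z = (z1 − z2)/SE = (-0.503672 − (-0.935180)) / 0.085765 = 0.431508 / 0.085765 = 5.031

5.031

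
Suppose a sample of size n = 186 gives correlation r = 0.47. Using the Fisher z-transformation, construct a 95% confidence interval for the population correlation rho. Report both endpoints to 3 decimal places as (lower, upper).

(0.350, 0.575)

z_r = atanh(0.47) = 0.510070;  SE = 1/√(n−3) = 1/√183 = 0.073922
z-limits: 0.510070 ± 1.960·0.073922 = 0.510070 ± 0.144887 = [0.365183, 0.654957]
ρ-limits: (tanh 0.365183, tanh 0.654957) = (0.350, 0.575)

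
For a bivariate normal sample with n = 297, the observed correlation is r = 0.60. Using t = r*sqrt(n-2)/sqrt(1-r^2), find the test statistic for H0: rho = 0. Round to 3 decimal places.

12.882

1 − r² = 1 − 0.3600 = 0.6400;  √(1−r²) = 0.800000
√(n−2) = √295 = 17.175564
t = r·√(n−2)/√(1−r²) = 0.60 · 17.175564 / 0.800000 = 12.882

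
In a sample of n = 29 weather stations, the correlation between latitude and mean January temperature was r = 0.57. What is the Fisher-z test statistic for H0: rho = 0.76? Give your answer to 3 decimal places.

-1.778

Fisher z: atanh(0.57) = 0.647523, atanh(0.76) = 0.996215
z = (z_r − z_0)·√(n−3) = (0.647523 − 0.996215)·√26 = -0.348692 · 5.099020 = -1.778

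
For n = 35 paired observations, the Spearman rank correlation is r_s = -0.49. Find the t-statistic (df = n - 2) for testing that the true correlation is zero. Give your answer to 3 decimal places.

-3.229

t = r_s·√(n−2) / √(1−r_s²) with r_s = -0.49, n = 35
  = -0.49·√33 / √(1 − 0.2401)
  = -0.49·5.744563 / 0.871722
  = -2.814836 / 0.871722 = -3.229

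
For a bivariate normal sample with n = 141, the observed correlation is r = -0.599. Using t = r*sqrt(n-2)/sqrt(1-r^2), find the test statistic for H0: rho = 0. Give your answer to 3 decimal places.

t = r·√(n−2) / √(1−r²) with r = -0.599, n = 141
  = -0.599·√139 / √(1 − 0.358801)
  = -0.599·11.789826 / 0.800749
  = -7.062106 / 0.800749 = -8.819

-8.819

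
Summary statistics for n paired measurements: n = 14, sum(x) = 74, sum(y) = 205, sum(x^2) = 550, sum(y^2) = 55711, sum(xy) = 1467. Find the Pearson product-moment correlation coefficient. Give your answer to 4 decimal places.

S_xy = nΣxy − ΣxΣy = 14·1467 − 74·205 = 20538 − 15170 = 5368
S_xx = nΣx² − (Σx)² = 14·550 − 74² = 7700 − 5476 = 2224
S_yy = nΣy² − (Σy)² = 14·55711 − 205² = 779954 − 42025 = 737929
r = S_xy / √(S_xx·S_yy) = 5368 / √(2224·737929) = 5368 / √1641154096 = 5368 / 40511.1601 = 0.1325

0.1325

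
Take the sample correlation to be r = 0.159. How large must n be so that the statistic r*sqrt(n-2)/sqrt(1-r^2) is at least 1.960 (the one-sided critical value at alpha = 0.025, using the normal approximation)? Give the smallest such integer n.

151

Need r·√(n−2)/√(1−r²) ≥ 1.960
√(n−2) ≥ 1.960·√(1−0.025281) / 0.159 = 1.960·0.987279 / 0.159 = 12.1702
n−2 ≥ 148.1138  ⇒  n ≥ 150.1138
Smallest integer n = 151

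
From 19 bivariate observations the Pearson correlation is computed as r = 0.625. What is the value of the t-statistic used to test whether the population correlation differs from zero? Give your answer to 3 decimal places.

1 − r² = 1 − 0.390625 = 0.609375;  √(1−r²) = 0.780625
√(n−2) = √17 = 4.123106
t = r·√(n−2)/√(1−r²) = 0.625 · 4.123106 / 0.780625 = 3.301

3.301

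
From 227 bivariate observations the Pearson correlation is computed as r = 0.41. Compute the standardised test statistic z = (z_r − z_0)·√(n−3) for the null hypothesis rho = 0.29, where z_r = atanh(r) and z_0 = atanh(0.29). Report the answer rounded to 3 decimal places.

2.051

Fisher z: atanh(0.41) = 0.435611, atanh(0.29) = 0.298566
z = (z_r − z_0)·√(n−3) = (0.435611 − 0.298566)·√224 = 0.137045 · 14.966630 = 2.051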